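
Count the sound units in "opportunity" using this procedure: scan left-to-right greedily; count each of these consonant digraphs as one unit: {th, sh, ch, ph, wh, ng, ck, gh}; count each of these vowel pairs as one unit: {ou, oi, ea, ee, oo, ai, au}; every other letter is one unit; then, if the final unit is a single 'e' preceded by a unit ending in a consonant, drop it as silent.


Word: "opportunity" (11 letters)
Left-to-right scan:
  (1) 'o' (letter)
  (2) 'p' (letter)
  (3) 'p' (letter)
  (4) 'o' (letter)
  (5) 'r' (letter)
  (6) 't' (letter)
  (7) 'u' (letter)
  (8) 'n' (letter)
  (9) 'i' (letter)
  (10) 't' (letter)
  (11) 'y' (letter)
Units from scan: 11
Sound units = 11 units


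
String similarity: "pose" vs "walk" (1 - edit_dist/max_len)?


Word 1: "pose" (length 4)
Word 2: "walk" (length 4)
One optimal edit sequence:
  1. substitute 'p' -> 'w'  (+1)
  2. substitute 'o' -> 'a'  (+1)
  3. substitute 's' -> 'l'  (+1)
  4. substitute 'e' -> 'k'  (+1)
Edit distance = 4
Max length = max(4, 4) = 4
Similarity = 1 - 4/4
= 0.0000


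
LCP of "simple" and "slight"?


Word 1: "simple"
Word 2: "slight"
Comparing from start:
  Pos 0: 's' == 's'
  Pos 1: 'i' != 'l' (stop)
LCP = "s" (length 1)


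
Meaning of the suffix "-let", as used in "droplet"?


Suffix: -let
Example: droplet (drop + -let)
Meaning = small


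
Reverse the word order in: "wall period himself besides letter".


Original: "wall period himself besides letter"
Words (1..n): wall | period | himself | besides | letter
Reversed (n..1): letter | besides | himself | period | wall
Result = "letter besides himself period wall"


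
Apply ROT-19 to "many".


Word: "many"
Shift: 19
Each letter → (letter + shift) mod 26:
  'm' (12) + 19 = 5 → 'f'
  'a' (0) + 19 = 19 → 't'
  'n' (13) + 19 = 6 → 'g'
  'y' (24) + 19 = 17 → 'r'
Result = "ftgr"


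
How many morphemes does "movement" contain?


Word: "movement"
Morphemes: move + -ment
Each morpheme carries meaning
= 2 morphemes


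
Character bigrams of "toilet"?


Word: "toilet" (length 6)
Number of bigrams = 6 - 2 + 1 = 5
  Position 0: "to"
  Position 1: "oi"
  Position 2: "il"
  Position 3: "le"
  Position 4: "et"
Bigrams = "to", "oi", "il", "le", "et"


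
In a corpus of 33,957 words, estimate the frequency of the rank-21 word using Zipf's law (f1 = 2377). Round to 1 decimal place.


Zipf's law: f(r) = f(1) / r
f(1) = 2377
f(21) = 2377 / 21
= 113.2 occurrences


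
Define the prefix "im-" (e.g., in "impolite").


Prefix: im-
Example: impolite (im- + polite)
Meaning = not / into


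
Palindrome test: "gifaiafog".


Word: "gifaiafog"
Reversed: "gofaiafig"
Forward == Backward? gifaiafog != gofaiafig
Palindrome = No


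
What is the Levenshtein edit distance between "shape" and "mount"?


Word 1: "shape" (length 5)
Word 2: "mount" (length 5)
One optimal edit sequence (insert/delete/substitute each cost 1):
  1. substitute 's' -> 'm'  (+1)
  2. substitute 'h' -> 'o'  (+1)
  3. substitute 'a' -> 'u'  (+1)
  4. substitute 'p' -> 'n'  (+1)
  5. substitute 'e' -> 't'  (+1)
Total edit operations: 5
Edit distance = 5


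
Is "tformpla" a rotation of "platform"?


Word: "platform", Candidate: "tformpla"
Method: check if candidate is substring of word+word
"platformplatform" contains "tformpla"? Yes
Is rotation = Yes


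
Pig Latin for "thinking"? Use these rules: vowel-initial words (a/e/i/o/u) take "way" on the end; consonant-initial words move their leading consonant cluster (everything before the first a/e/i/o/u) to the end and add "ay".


Word: "thinking"
Starts with consonant(s) → move to end, add 'ay'
Consonant cluster: "th"
Pig Latin = "inkingthay"


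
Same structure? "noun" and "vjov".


Pattern of "noun": [0, 1, 2, 0]
Pattern of "vjov": [0, 1, 2, 0]
Patterns match
Same pattern = Yes


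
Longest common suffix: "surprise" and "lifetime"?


Word 1: "surprise"
Word 2: "lifetime"
Comparing from end:
  Pos -1: 'e' == 'e'
  Pos -2: 's' != 'm' (stop)
LCS = "e" (length 1)


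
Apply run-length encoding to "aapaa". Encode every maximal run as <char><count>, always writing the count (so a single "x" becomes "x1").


String: "aapaa"
Scanning for consecutive runs:
  'a' x 2
  'p' x 1
  'a' x 2
RLE = "a2p1a2"


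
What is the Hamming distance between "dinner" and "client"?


Comparing character by character (same length = 6):
  Pos 0: 'd' vs 'c' !=
  Pos 1: 'i' vs 'l' !=
  Pos 2: 'n' vs 'i' !=
  Pos 3: 'n' vs 'e' !=
  Pos 4: 'e' vs 'n' !=
  Pos 5: 'r' vs 't' !=
Hamming distance = 6


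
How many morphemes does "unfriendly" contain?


Word: "unfriendly"
Morphemes: un- + friend + -ly
Each morpheme carries meaning
= 3 morphemes


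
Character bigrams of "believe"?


Word: "believe" (length 7)
Number of bigrams = 7 - 2 + 1 = 6
  Position 0: "be"
  Position 1: "el"
  Position 2: "li"
  Position 3: "ie"
  Position 4: "ev"
  Position 5: "ve"
Bigrams = "be", "el", "li", "ie", "ev", "ve"


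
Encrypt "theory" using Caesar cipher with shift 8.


Word: "theory"
Shift: 8
Each letter → (letter + shift) mod 26:
  't' (19) + 8 = 1 → 'b'
  'h' (7) + 8 = 15 → 'p'
  'e' (4) + 8 = 12 → 'm'
  'o' (14) + 8 = 22 → 'w'
  'r' (17) + 8 = 25 → 'z'
  'y' (24) + 8 = 6 → 'g'
Result = "bpmwzg"


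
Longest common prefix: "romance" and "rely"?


Word 1: "romance"
Word 2: "rely"
Comparing from start:
  Pos 0: 'r' == 'r'
  Pos 1: 'o' != 'e' (stop)
LCP = "r" (length 1)


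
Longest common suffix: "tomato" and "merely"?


Word 1: "tomato"
Word 2: "merely"
Comparing from end:
  Pos -1: 'o' != 'y' (stop)
LCS = "" (length 0)


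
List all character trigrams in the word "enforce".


Word: "enforce" (length 7)
Number of trigrams = 7 - 3 + 1 = 5
  Position 0: "enf"
  Position 1: "nfo"
  Position 2: "for"
  Position 3: "orc"
  Position 4: "rce"
Trigrams = "enf", "nfo", "for", "orc", "rce"


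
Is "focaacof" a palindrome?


Word: "focaacof"
Reversed: "focaacof"
Forward == Backward? focaacof == focaacof
Palindrome = Yes


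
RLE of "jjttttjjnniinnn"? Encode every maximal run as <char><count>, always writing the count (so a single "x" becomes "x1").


String: "jjttttjjnniinnn"
Scanning for consecutive runs:
  'j' x 2
  't' x 4
  'j' x 2
  'n' x 2
  'i' x 2
  'n' x 3
RLE = "j2t4j2n2i2n3"


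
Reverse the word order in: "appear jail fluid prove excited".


Original: "appear jail fluid prove excited"
Words (1..n): appear | jail | fluid | prove | excited
Reversed (n..1): excited | prove | fluid | jail | appear
Result = "excited prove fluid jail appear"


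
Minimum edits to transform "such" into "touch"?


Word 1: "such" (length 4)
Word 2: "touch" (length 5)
One optimal edit sequence (insert/delete/substitute each cost 1):
  1. insert 't'  (+1)
  2. substitute 's' -> 'o'  (+1)
  3. keep 'u'
  4. keep 'c'
  5. keep 'h'
Total edit operations: 2
Edit distance = 2


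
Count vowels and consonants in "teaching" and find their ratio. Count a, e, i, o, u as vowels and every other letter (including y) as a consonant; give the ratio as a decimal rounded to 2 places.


Word: "teaching"
Vowels (a,e,i,o,u): 3
Consonants: 5
Ratio = 3/5
= 0.60


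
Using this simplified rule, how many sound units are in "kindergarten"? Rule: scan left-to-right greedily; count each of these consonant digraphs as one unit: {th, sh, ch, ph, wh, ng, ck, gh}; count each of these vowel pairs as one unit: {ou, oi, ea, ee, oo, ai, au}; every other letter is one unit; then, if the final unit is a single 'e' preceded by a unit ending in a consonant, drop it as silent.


Word: "kindergarten" (12 letters)
Left-to-right scan:
  [1] 'k' (letter)
  [2] 'i' (letter)
  [3] 'n' (letter)
  [4] 'd' (letter)
  [5] 'e' (letter)
  [6] 'r' (letter)
  [7] 'g' (letter)
  [8] 'a' (letter)
  [9] 'r' (letter)
  [10] 't' (letter)
  [11] 'e' (letter)
  [12] 'n' (letter)
Units from scan: 12
Sound units = 12 units


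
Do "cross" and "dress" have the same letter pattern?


Pattern of "cross": [0, 1, 2, 3, 3]
Pattern of "dress": [0, 1, 2, 3, 3]
Patterns match
Same pattern = Yes


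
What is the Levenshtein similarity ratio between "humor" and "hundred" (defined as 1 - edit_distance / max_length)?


Word 1: "humor" (length 5)
Word 2: "hundred" (length 7)
One optimal edit sequence:
  1. keep 'h'
  2. keep 'u'
  3. substitute 'm' -> 'n'  (+1)
  4. substitute 'o' -> 'd'  (+1)
  5. keep 'r'
  6. insert 'e'  (+1)
  7. insert 'd'  (+1)
Edit distance = 4
Max length = max(5, 7) = 7
Similarity = 1 - 4/7
= 0.4286


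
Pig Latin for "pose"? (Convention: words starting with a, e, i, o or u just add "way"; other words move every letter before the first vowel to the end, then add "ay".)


Word: "pose"
Starts with consonant(s) → move to end, add 'ay'
Consonant cluster: "p"
Pig Latin = "osepay"


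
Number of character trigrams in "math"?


Word: "math" (length 4)
Number of 3-grams = length - 3 + 1 = 4 - 3 + 1
= 2


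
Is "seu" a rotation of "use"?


Word: "use", Candidate: "seu"
Method: check if candidate is substring of word+word
"useuse" contains "seu"? Yes
Is rotation = Yes


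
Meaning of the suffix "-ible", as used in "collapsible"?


Suffix: -ible
Example: collapsible (collapse + -ible, with a spelling change)
Meaning = capable of


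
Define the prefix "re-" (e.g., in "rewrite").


Prefix: re-
As in: rewrite -> re- + write
Meaning = again


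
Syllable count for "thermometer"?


Word: "thermometer"
Syllable breakdown: ther-mom-e-ter
Counting: 4 parts
= 4 syllables


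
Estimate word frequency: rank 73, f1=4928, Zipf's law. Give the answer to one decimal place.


Zipf's law: f(r) = f(1) / r
f(1) = 4928
f(73) = 4928 / 73
= 67.5 occurrences


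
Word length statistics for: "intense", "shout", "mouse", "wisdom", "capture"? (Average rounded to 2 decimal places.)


Lengths: "intense"=7, "shout"=5, "mouse"=5, "wisdom"=6, "capture"=7
Sum = 30, Count = 5
Average = 30/5 = 6.00
= avg=6.00, min=5, max=7


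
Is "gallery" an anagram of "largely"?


Word 1: "largely" → sorted: aegllry
Word 2: "gallery" → sorted: aegllry
Same letters? aegllry == aegllry
Anagram = Yes


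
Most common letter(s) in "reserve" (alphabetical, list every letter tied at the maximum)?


Word: "reserve"
Letter counts:
  'e': 3
  'r': 2
  's': 1
  'v': 1
Maximum count = 3
Most frequent = 'e' (3 times each)


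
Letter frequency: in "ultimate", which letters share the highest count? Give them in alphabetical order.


Word: "ultimate"
Letter counts:
  'a': 1
  'e': 1
  'i': 1
  'l': 1
  'm': 1
  't': 2
  'u': 1
Maximum count = 2
Most frequent = 't' (2 times each)


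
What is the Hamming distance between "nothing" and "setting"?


Comparing character by character (same length = 7):
  Pos 0: 'n' vs 's' !=
  Pos 1: 'o' vs 'e' !=
  Pos 2: 't' vs 't' =
  Pos 3: 'h' vs 't' !=
  Pos 4: 'i' vs 'i' =
  Pos 5: 'n' vs 'n' =
  Pos 6: 'g' vs 'g' =
Hamming distance = 3


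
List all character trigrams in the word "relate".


Word: "relate" (length 6)
Number of trigrams = 6 - 3 + 1 = 4
  Position 0: "rel"
  Position 1: "ela"
  Position 2: "lat"
  Position 3: "ate"
Trigrams = "rel", "ela", "lat", "ate"


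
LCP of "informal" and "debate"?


Word 1: "informal"
Word 2: "debate"
Comparing from start:
  Pos 0: 'i' != 'd' (stop)
LCP = "" (length 0)


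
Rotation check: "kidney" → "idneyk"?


Word: "kidney", Candidate: "idneyk"
Method: check if candidate is substring of word+word
"kidneykidney" contains "idneyk"? Yes
Is rotation = Yes


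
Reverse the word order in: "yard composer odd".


Original: "yard composer odd"
Words (1..n): yard | composer | odd
Reversed (n..1): odd | composer | yard
Result = "odd composer yard"


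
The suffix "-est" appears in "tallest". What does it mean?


Suffix: -est
Example: tallest = tall + -est
Meaning = most


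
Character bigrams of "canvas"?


Word: "canvas" (length 6)
Number of bigrams = 6 - 2 + 1 = 5
  Position 0: "ca"
  Position 1: "an"
  Position 2: "nv"
  Position 3: "va"
  Position 4: "as"
Bigrams = "ca", "an", "nv", "va", "as"


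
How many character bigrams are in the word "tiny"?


Word: "tiny" (length 4)
Number of 2-grams = length - 2 + 1 = 4 - 2 + 1
= 3


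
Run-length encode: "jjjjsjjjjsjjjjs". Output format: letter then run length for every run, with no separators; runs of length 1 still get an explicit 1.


String: "jjjjsjjjjsjjjjs"
Scanning for consecutive runs:
  'j' x 4
  's' x 1
  'j' x 4
  's' x 1
  'j' x 4
  's' x 1
RLE = "j4s1j4s1j4s1"


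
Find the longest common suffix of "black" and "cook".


Word 1: "black"
Word 2: "cook"
Comparing from end:
  Pos -1: 'k' == 'k'
  Pos -2: 'c' != 'o' (stop)
LCS = "k" (length 1)


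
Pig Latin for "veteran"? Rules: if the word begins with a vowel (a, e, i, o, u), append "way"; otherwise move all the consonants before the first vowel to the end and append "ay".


Word: "veteran"
Starts with consonant(s) → move to end, add 'ay'
Consonant cluster: "v"
Pig Latin = "eteranvay"


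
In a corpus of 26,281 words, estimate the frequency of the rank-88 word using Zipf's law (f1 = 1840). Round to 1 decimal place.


Zipf's law: f(r) = f(1) / r
f(1) = 1840
f(88) = 1840 / 88
= 20.9 occurrences


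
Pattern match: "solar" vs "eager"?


Pattern of "solar": [0, 1, 2, 3, 4]
Pattern of "eager": [0, 1, 2, 0, 3]
Patterns do not match
Same pattern = No


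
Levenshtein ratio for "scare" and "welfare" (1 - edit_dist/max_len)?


Word 1: "scare" (length 5)
Word 2: "welfare" (length 7)
One optimal edit sequence:
  1. insert 'w'  (+1)
  2. insert 'e'  (+1)
  3. substitute 's' -> 'l'  (+1)
  4. substitute 'c' -> 'f'  (+1)
  5. keep 'a'
  6. keep 'r'
  7. keep 'e'
Edit distance = 4
Max length = max(5, 7) = 7
Similarity = 1 - 4/7
= 0.4286


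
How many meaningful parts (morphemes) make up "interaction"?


Word: "interaction"
Morphemes: inter- + act + -ion
Each morpheme carries meaning
= 3 morphemes


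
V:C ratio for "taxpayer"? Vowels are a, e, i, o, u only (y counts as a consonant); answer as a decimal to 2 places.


Word: "taxpayer"
Vowels (a,e,i,o,u): 3
Consonants: 5
Ratio = 3/5
= 0.60


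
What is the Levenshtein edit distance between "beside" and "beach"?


Word 1: "beside" (length 6)
Word 2: "beach" (length 5)
One optimal edit sequence (insert/delete/substitute each cost 1):
  1. keep 'b'
  2. keep 'e'
  3. delete 's'  (+1)
  4. substitute 'i' -> 'a'  (+1)
  5. substitute 'd' -> 'c'  (+1)
  6. substitute 'e' -> 'h'  (+1)
Total edit operations: 4
Edit distance = 4


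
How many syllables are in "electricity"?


Word: "electricity"
Syllable breakdown: e-lec-tric-i-ty
Counting: 5 parts
= 5 syllables


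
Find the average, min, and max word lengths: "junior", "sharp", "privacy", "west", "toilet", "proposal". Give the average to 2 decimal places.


Lengths: "junior"=6, "sharp"=5, "privacy"=7, "west"=4, "toilet"=6, "proposal"=8
Sum = 36, Count = 6
Average = 36/6 = 6.00
= avg=6.00, min=4, max=8


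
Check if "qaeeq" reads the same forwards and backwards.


Word: "qaeeq"
Reversed: "qeeaq"
Forward == Backward? qaeeq != qeeaq
Palindrome = No


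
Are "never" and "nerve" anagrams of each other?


Word 1: "never" → sorted: eenrv
Word 2: "nerve" → sorted: eenrv
Same letters? eenrv == eenrv
Anagram = Yes


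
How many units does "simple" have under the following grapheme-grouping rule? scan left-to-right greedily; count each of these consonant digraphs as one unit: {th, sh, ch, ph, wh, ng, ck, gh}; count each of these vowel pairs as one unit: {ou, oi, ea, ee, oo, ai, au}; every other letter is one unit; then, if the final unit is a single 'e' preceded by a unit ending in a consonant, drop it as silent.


Word: "simple" (6 letters)
Left-to-right scan:
  [1] 's' (letter)
  [2] 'i' (letter)
  [3] 'm' (letter)
  [4] 'p' (letter)
  [5] 'l' (letter)
  [6] 'e' (letter)
Units from scan: 6
Final unit is 'e' after a consonant -> drop as silent (-1)
Sound units = 5 units


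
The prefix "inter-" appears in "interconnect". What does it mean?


Prefix: inter-
Example: interconnect = inter- + connect
Meaning = between


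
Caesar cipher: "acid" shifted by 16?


Word: "acid"
Shift: 16
Each letter → (letter + shift) mod 26:
  'a' (0) + 16 = 16 → 'q'
  'c' (2) + 16 = 18 → 's'
  'i' (8) + 16 = 24 → 'y'
  'd' (3) + 16 = 19 → 't'
Result = "qsyt"


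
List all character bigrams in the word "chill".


Word: "chill" (length 5)
Number of bigrams = 5 - 2 + 1 = 4
  Position 0: "ch"
  Position 1: "hi"
  Position 2: "il"
  Position 3: "ll"
Bigrams = "ch", "hi", "il", "ll"


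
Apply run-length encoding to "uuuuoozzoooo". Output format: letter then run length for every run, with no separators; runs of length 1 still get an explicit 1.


String: "uuuuoozzoooo"
Scanning for consecutive runs:
  'u' x 4
  'o' x 2
  'z' x 2
  'o' x 4
RLE = "u4o2z2o4"


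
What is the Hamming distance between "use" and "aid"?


Comparing character by character (same length = 3):
  Pos 0: 'u' vs 'a' !=
  Pos 1: 's' vs 'i' !=
  Pos 2: 'e' vs 'd' !=
Hamming distance = 3


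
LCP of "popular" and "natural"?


Word 1: "popular"
Word 2: "natural"
Comparing from start:
  Pos 0: 'p' != 'n' (stop)
LCP = "" (length 0)


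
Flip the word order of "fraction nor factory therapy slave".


Original: "fraction nor factory therapy slave"
Words (1..n): fraction | nor | factory | therapy | slave
Reversed (n..1): slave | therapy | factory | nor | fraction
Result = "slave therapy factory nor fraction"


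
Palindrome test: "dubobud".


Word: "dubobud"
Reversed: "dubobud"
Forward == Backward? dubobud == dubobud
Palindrome = Yes


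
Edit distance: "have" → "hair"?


Word 1: "have" (length 4)
Word 2: "hair" (length 4)
One optimal edit sequence (insert/delete/substitute each cost 1):
  1. keep 'h'
  2. keep 'a'
  3. substitute 'v' -> 'i'  (+1)
  4. substitute 'e' -> 'r'  (+1)
Total edit operations: 2
Edit distance = 2


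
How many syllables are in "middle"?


Word: "middle"
Syllable breakdown: mid | dle
Counting: 2 parts
= 2 syllables


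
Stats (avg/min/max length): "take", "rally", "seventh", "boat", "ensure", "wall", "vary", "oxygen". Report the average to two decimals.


Lengths: "take"=4, "rally"=5, "seventh"=7, "boat"=4, "ensure"=6, "wall"=4, "vary"=4, "oxygen"=6
Sum = 40, Count = 8
Average = 40/8 = 5.00
= avg=5.00, min=4, max=7


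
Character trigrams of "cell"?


Word: "cell" (length 4)
Number of trigrams = 4 - 3 + 1 = 2
  Position 0: "cel"
  Position 1: "ell"
Trigrams = "cel", "ell"


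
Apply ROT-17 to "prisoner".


Word: "prisoner"
Shift: 17
Each letter → (letter + shift) mod 26:
  'p' (15) + 17 = 6 → 'g'
  'r' (17) + 17 = 8 → 'i'
  'i' (8) + 17 = 25 → 'z'
  's' (18) + 17 = 9 → 'j'
  'o' (14) + 17 = 5 → 'f'
  'n' (13) + 17 = 4 → 'e'
  'e' (4) + 17 = 21 → 'v'
  'r' (17) + 17 = 8 → 'i'
Result = "gizjfevi"


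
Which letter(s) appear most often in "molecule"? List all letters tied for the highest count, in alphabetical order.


Word: "molecule"
Letter counts:
  'c': 1
  'e': 2
  'l': 2
  'm': 1
  'o': 1
  'u': 1
Maximum count = 2
Most frequent = 'e', 'l' (2 times each)


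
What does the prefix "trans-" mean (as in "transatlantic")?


Prefix: trans-
Example: transatlantic = trans- + atlantic
Meaning = across


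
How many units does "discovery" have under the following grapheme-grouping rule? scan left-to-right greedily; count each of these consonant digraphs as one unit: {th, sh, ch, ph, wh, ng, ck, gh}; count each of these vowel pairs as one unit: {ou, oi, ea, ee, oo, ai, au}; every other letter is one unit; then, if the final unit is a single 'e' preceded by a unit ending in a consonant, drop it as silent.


Word: "discovery" (9 letters)
Left-to-right scan:
  (1) 'd' (letter)
  (2) 'i' (letter)
  (3) 's' (letter)
  (4) 'c' (letter)
  (5) 'o' (letter)
  (6) 'v' (letter)
  (7) 'e' (letter)
  (8) 'r' (letter)
  (9) 'y' (letter)
Units from scan: 9
Sound units = 9 units


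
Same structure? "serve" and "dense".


Pattern of "serve": [0, 1, 2, 3, 1]
Pattern of "dense": [0, 1, 2, 3, 1]
Patterns match
Same pattern = Yes


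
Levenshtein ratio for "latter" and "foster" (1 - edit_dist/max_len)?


Word 1: "latter" (length 6)
Word 2: "foster" (length 6)
One optimal edit sequence:
  1. substitute 'l' -> 'f'  (+1)
  2. substitute 'a' -> 'o'  (+1)
  3. substitute 't' -> 's'  (+1)
  4. keep 't'
  5. keep 'e'
  6. keep 'r'
Edit distance = 3
Max length = max(6, 6) = 6
Similarity = 1 - 3/6
= 0.5000


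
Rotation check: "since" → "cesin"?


Word: "since", Candidate: "cesin"
Method: check if candidate is substring of word+word
"sincesince" contains "cesin"? Yes
Is rotation = Yes


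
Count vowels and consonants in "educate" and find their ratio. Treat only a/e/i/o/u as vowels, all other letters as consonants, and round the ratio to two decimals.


Word: "educate"
Vowels (a,e,i,o,u): 4
Consonants: 3
Ratio = 4/3
= 1.33


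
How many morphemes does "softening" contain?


Word: "softening"
Morphemes: soft + -en + -ing
Each morpheme carries meaning
= 3 morphemes


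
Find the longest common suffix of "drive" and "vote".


Word 1: "drive"
Word 2: "vote"
Comparing from end:
  Pos -1: 'e' == 'e'
  Pos -2: 'v' != 't' (stop)
LCS = "e" (length 1)


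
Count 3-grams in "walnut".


Word: "walnut" (length 6)
Number of 3-grams = length - 3 + 1 = 6 - 3 + 1
= 4


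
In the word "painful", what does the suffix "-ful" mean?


Suffix: -ful
As in: painful -> pain + -ful
Meaning = full of


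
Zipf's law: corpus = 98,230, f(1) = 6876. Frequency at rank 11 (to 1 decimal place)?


Zipf's law: f(r) = f(1) / r
f(1) = 6876
f(11) = 6876 / 11
= 625.1 occurrences


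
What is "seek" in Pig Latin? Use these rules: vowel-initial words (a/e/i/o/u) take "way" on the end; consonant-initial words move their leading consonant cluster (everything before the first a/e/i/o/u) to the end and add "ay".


Word: "seek"
Starts with consonant(s) → move to end, add 'ay'
Consonant cluster: "s"
Pig Latin = "eeksay"


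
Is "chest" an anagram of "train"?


Word 1: "train" → sorted: ainrt
Word 2: "chest" → sorted: cehst
Same letters? ainrt != cehst
Anagram = No


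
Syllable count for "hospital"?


Word: "hospital"
Syllable breakdown: hos-pi-tal
Counting: 3 parts
= 3 syllables


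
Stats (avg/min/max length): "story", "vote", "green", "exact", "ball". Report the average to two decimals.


Lengths: "story"=5, "vote"=4, "green"=5, "exact"=5, "ball"=4
Sum = 23, Count = 5
Average = 23/5 = 4.60
= avg=4.60, min=4, max=5


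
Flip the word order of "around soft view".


Original: "around soft view"
Words (1..n): around | soft | view
Reversed (n..1): view | soft | around
Result = "view soft around"


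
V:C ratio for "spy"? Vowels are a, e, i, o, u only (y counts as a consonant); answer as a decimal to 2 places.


Word: "spy"
Vowels (a,e,i,o,u): 0
Consonants: 3
Ratio = 0/3
= 0.00


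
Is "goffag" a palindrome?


Word: "goffag"
Reversed: "gaffog"
Forward == Backward? goffag != gaffog
Palindrome = No


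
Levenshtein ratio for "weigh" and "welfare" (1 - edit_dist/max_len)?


Word 1: "weigh" (length 5)
Word 2: "welfare" (length 7)
One optimal edit sequence:
  1. keep 'w'
  2. keep 'e'
  3. insert 'l'  (+1)
  4. insert 'f'  (+1)
  5. substitute 'i' -> 'a'  (+1)
  6. substitute 'g' -> 'r'  (+1)
  7. substitute 'h' -> 'e'  (+1)
Edit distance = 5
Max length = max(5, 7) = 7
Similarity = 1 - 5/7
= 0.2857


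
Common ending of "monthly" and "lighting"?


Word 1: "monthly"
Word 2: "lighting"
Comparing from end:
  Pos -1: 'y' != 'g' (stop)
LCS = "" (length 0)


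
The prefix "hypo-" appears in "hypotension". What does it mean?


Prefix: hypo-
As in: hypotension -> hypo- + tension
Meaning = under / below normal


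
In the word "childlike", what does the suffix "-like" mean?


Suffix: -like
As in: childlike -> child + -like
Meaning = resembling


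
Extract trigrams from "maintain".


Word: "maintain" (length 8)
Number of trigrams = 8 - 3 + 1 = 6
  Position 0: "mai"
  Position 1: "ain"
  Position 2: "int"
  Position 3: "nta"
  Position 4: "tai"
  Position 5: "ain"
Trigrams = "mai", "ain", "int", "nta", "tai", "ain"


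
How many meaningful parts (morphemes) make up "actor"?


Word: "actor"
Morphemes: act / -or
Each morpheme carries meaning
= 2 morphemes


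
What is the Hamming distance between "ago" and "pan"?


Comparing character by character (same length = 3):
  Pos 0: 'a' vs 'p' !=
  Pos 1: 'g' vs 'a' !=
  Pos 2: 'o' vs 'n' !=
Hamming distance = 3


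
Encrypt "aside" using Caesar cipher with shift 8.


Word: "aside"
Shift: 8
Each letter → (letter + shift) mod 26:
  'a' (0) + 8 = 8 → 'i'
  's' (18) + 8 = 0 → 'a'
  'i' (8) + 8 = 16 → 'q'
  'd' (3) + 8 = 11 → 'l'
  'e' (4) + 8 = 12 → 'm'
Result = "iaqlm"


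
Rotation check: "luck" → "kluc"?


Word: "luck", Candidate: "kluc"
Method: check if candidate is substring of word+word
"luckluck" contains "kluc"? Yes
Is rotation = Yes


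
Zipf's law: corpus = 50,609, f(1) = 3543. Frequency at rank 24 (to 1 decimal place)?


Zipf's law: f(r) = f(1) / r
f(1) = 3543
f(24) = 3543 / 24
= 147.6 occurrences


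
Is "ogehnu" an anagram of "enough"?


Word 1: "enough" → sorted: eghnou
Word 2: "ogehnu" → sorted: eghnou
Same letters? eghnou == eghnou
Anagram = Yes


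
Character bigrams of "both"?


Word: "both" (length 4)
Number of bigrams = 4 - 2 + 1 = 3
  Position 0: "bo"
  Position 1: "ot"
  Position 2: "th"
Bigrams = "bo", "ot", "th"


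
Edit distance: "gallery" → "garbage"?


Word 1: "gallery" (length 7)
Word 2: "garbage" (length 7)
One optimal edit sequence (insert/delete/substitute each cost 1):
  1. keep 'g'
  2. keep 'a'
  3. substitute 'l' -> 'r'  (+1)
  4. substitute 'l' -> 'b'  (+1)
  5. substitute 'e' -> 'a'  (+1)
  6. substitute 'r' -> 'g'  (+1)
  7. substitute 'y' -> 'e'  (+1)
Total edit operations: 5
Edit distance = 5


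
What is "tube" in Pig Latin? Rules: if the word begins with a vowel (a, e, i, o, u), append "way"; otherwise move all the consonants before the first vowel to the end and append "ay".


Word: "tube"
Starts with consonant(s) → move to end, add 'ay'
Consonant cluster: "t"
Pig Latin = "ubetay"


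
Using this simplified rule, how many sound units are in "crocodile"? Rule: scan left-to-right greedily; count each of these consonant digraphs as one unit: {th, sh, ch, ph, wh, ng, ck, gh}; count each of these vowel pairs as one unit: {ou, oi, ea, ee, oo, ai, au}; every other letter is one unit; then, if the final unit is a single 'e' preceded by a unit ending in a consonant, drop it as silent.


Word: "crocodile" (9 letters)
Left-to-right scan:
  [1] 'c' (letter)
  [2] 'r' (letter)
  [3] 'o' (letter)
  [4] 'c' (letter)
  [5] 'o' (letter)
  [6] 'd' (letter)
  [7] 'i' (letter)
  [8] 'l' (letter)
  [9] 'e' (letter)
Units from scan: 9
Final unit is 'e' after a consonant -> drop as silent (-1)
Sound units = 8 units


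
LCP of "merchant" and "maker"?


Word 1: "merchant"
Word 2: "maker"
Comparing from start:
  Pos 0: 'm' == 'm'
  Pos 1: 'e' != 'a' (stop)
LCP = "m" (length 1)


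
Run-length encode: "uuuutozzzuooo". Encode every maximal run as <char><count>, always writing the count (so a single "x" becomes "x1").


String: "uuuutozzzuooo"
Scanning for consecutive runs:
  'u' x 4
  't' x 1
  'o' x 1
  'z' x 3
  'u' x 1
  'o' x 3
RLE = "u4t1o1z3u1o3"


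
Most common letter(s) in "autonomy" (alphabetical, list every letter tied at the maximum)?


Word: "autonomy"
Letter counts:
  'a': 1
  'm': 1
  'n': 1
  'o': 2
  't': 1
  'u': 1
  'y': 1
Maximum count = 2
Most frequent = 'o' (2 times each)


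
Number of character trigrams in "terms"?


Word: "terms" (length 5)
Number of 3-grams = length - 3 + 1 = 5 - 3 + 1
= 3


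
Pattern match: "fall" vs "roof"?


Pattern of "fall": [0, 1, 2, 2]
Pattern of "roof": [0, 1, 1, 2]
Patterns do not match
Same pattern = No


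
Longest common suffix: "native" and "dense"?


Word 1: "native"
Word 2: "dense"
Comparing from end:
  Pos -1: 'e' == 'e'
  Pos -2: 'v' != 's' (stop)
LCS = "e" (length 1)


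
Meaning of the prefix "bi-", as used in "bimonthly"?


Prefix: bi-
Example: bimonthly (bi- + monthly)
Meaning = two


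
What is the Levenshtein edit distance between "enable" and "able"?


Word 1: "enable" (length 6)
Word 2: "able" (length 4)
One optimal edit sequence (insert/delete/substitute each cost 1):
  1. delete 'e'  (+1)
  2. delete 'n'  (+1)
  3. keep 'a'
  4. keep 'b'
  5. keep 'l'
  6. keep 'e'
Total edit operations: 2
Edit distance = 2


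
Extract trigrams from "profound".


Word: "profound" (length 8)
Number of trigrams = 8 - 3 + 1 = 6
  Position 0: "pro"
  Position 1: "rof"
  Position 2: "ofo"
  Position 3: "fou"
  Position 4: "oun"
  Position 5: "und"
Trigrams = "pro", "rof", "ofo", "fou", "oun", "und"


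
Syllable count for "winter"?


Word: "winter"
Syllable breakdown: win-ter
Counting: 2 parts
= 2 syllables


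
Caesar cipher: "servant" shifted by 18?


Word: "servant"
Shift: 18
Each letter → (letter + shift) mod 26:
  's' (18) + 18 = 10 → 'k'
  'e' (4) + 18 = 22 → 'w'
  'r' (17) + 18 = 9 → 'j'
  'v' (21) + 18 = 13 → 'n'
  'a' (0) + 18 = 18 → 's'
  'n' (13) + 18 = 5 → 'f'
  't' (19) + 18 = 11 → 'l'
Result = "kwjnsfl"


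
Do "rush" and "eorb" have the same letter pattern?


Pattern of "rush": [0, 1, 2, 3]
Pattern of "eorb": [0, 1, 2, 3]
Patterns match
Same pattern = Yes


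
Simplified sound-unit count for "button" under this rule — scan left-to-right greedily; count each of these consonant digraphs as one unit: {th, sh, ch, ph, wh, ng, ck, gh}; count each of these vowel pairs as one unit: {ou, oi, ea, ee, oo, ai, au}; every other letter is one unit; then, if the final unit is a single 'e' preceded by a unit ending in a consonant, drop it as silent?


Word: "button" (6 letters)
Left-to-right scan:
  [1] 'b' (letter)
  [2] 'u' (letter)
  [3] 't' (letter)
  [4] 't' (letter)
  [5] 'o' (letter)
  [6] 'n' (letter)
Units from scan: 6
Sound units = 6 units


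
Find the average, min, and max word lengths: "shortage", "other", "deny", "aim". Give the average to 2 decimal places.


Lengths: "shortage"=8, "other"=5, "deny"=4, "aim"=3
Sum = 20, Count = 4
Average = 20/4 = 5.00
= avg=5.00, min=3, max=8


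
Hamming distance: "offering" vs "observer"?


Comparing character by character (same length = 8):
  Pos 0: 'o' vs 'o' =
  Pos 1: 'f' vs 'b' !=
  Pos 2: 'f' vs 's' !=
  Pos 3: 'e' vs 'e' =
  Pos 4: 'r' vs 'r' =
  Pos 5: 'i' vs 'v' !=
  Pos 6: 'n' vs 'e' !=
  Pos 7: 'g' vs 'r' !=
Hamming distance = 5


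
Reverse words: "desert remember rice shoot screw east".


Original: "desert remember rice shoot screw east"
Words (1..n): desert | remember | rice | shoot | screw | east
Reversed (n..1): east | screw | shoot | rice | remember | desert
Result = "east screw shoot rice remember desert"


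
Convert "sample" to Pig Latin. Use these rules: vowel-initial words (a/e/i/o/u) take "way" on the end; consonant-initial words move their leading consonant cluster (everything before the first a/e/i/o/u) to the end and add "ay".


Word: "sample"
Starts with consonant(s) → move to end, add 'ay'
Consonant cluster: "s"
Pig Latin = "amplesay"


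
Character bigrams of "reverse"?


Word: "reverse" (length 7)
Number of bigrams = 7 - 2 + 1 = 6
  Position 0: "re"
  Position 1: "ev"
  Position 2: "ve"
  Position 3: "er"
  Position 4: "rs"
  Position 5: "se"
Bigrams = "re", "ev", "ve", "er", "rs", "se"


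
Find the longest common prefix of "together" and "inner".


Word 1: "together"
Word 2: "inner"
Comparing from start:
  Pos 0: 't' != 'i' (stop)
LCP = "" (length 0)


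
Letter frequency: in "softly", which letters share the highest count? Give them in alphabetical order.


Word: "softly"
Letter counts:
  'f': 1
  'l': 1
  'o': 1
  's': 1
  't': 1
  'y': 1
Maximum count = 1
Most frequent = 'f', 'l', 'o', 's', 't', 'y' (1 time each)


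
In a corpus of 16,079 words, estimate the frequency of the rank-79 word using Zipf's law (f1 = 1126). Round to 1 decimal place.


Zipf's law: f(r) = f(1) / r
f(1) = 1126
f(79) = 1126 / 79
= 14.3 occurrences


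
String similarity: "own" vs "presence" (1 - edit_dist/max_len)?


Word 1: "own" (length 3)
Word 2: "presence" (length 8)
One optimal edit sequence:
  1. insert 'p'  (+1)
  2. insert 'r'  (+1)
  3. insert 'e'  (+1)
  4. substitute 'o' -> 's'  (+1)
  5. substitute 'w' -> 'e'  (+1)
  6. keep 'n'
  7. insert 'c'  (+1)
  8. insert 'e'  (+1)
Edit distance = 7
Max length = max(3, 8) = 8
Similarity = 1 - 7/8
= 0.1250


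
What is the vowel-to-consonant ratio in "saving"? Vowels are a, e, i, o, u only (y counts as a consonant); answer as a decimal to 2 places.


Word: "saving"
Vowels (a,e,i,o,u): 2
Consonants: 4
Ratio = 2/4
= 0.50


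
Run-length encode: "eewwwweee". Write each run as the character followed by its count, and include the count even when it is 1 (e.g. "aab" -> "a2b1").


String: "eewwwweee"
Scanning for consecutive runs:
  'e' x 2
  'w' x 4
  'e' x 3
RLE = "e2w4e3"


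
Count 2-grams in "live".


Word: "live" (length 4)
Number of 2-grams = length - 2 + 1 = 4 - 2 + 1
= 3


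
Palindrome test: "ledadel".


Word: "ledadel"
Reversed: "ledadel"
Forward == Backward? ledadel == ledadel
Palindrome = Yes


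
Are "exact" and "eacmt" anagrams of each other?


Word 1: "exact" → sorted: acetx
Word 2: "eacmt" → sorted: acemt
Same letters? acetx != acemt
Anagram = No


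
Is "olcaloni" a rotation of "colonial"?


Word: "colonial", Candidate: "olcaloni"
Method: check if candidate is substring of word+word
"colonialcolonial" contains "olcaloni"? No
Is rotation = No


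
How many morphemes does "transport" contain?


Word: "transport"
Morphemes: trans- + port
Each morpheme carries meaning
= 2 morphemes


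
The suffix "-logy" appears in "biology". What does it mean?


Suffix: -logy
As in: biology -> bio- + -logy
Meaning = study of


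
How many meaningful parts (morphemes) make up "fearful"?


Word: "fearful"
Morphemes: fear + -ful
Each morpheme carries meaning
= 2 morphemes


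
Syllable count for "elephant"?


Word: "elephant"
Syllable breakdown: el · e · phant
Counting: 3 parts
= 3 syllables


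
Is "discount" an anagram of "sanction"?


Word 1: "sanction" → sorted: acinnost
Word 2: "discount" → sorted: cdinostu
Same letters? acinnost != cdinostu
Anagram = No


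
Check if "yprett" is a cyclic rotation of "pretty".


Word: "pretty", Candidate: "yprett"
Method: check if candidate is substring of word+word
"prettypretty" contains "yprett"? Yes
Is rotation = Yes


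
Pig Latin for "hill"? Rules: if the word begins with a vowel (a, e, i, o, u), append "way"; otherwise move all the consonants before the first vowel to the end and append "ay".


Word: "hill"
Starts with consonant(s) → move to end, add 'ay'
Consonant cluster: "h"
Pig Latin = "illhay"


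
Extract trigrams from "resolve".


Word: "resolve" (length 7)
Number of trigrams = 7 - 3 + 1 = 5
  Position 0: "res"
  Position 1: "eso"
  Position 2: "sol"
  Position 3: "olv"
  Position 4: "lve"
Trigrams = "res", "eso", "sol", "olv", "lve"


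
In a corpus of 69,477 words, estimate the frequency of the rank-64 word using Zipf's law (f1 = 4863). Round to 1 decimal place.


Zipf's law: f(r) = f(1) / r
f(1) = 4863
f(64) = 4863 / 64
= 76.0 occurrences


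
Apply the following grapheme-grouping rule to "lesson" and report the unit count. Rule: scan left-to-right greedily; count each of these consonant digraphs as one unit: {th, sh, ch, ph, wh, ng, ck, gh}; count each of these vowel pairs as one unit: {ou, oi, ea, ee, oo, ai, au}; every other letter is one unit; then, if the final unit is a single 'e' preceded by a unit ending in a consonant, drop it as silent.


Word: "lesson" (6 letters)
Left-to-right scan:
  [1] 'l' (letter)
  [2] 'e' (letter)
  [3] 's' (letter)
  [4] 's' (letter)
  [5] 'o' (letter)
  [6] 'n' (letter)
Units from scan: 6
Sound units = 6 units


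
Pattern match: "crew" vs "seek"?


Pattern of "crew": [0, 1, 2, 3]
Pattern of "seek": [0, 1, 1, 2]
Patterns do not match
Same pattern = No


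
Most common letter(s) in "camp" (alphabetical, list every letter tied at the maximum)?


Word: "camp"
Letter counts:
  'a': 1
  'c': 1
  'm': 1
  'p': 1
Maximum count = 1
Most frequent = 'a', 'c', 'm', 'p' (1 time each)


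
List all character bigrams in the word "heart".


Word: "heart" (length 5)
Number of bigrams = 5 - 2 + 1 = 4
  Position 0: "he"
  Position 1: "ea"
  Position 2: "ar"
  Position 3: "rt"
Bigrams = "he", "ea", "ar", "rt"


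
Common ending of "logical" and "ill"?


Word 1: "logical"
Word 2: "ill"
Comparing from end:
  Pos -1: 'l' == 'l'
  Pos -2: 'a' != 'l' (stop)
LCS = "l" (length 1)


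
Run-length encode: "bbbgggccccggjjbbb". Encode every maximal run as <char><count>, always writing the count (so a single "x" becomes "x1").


String: "bbbgggccccggjjbbb"
Scanning for consecutive runs:
  'b' x 3
  'g' x 3
  'c' x 4
  'g' x 2
  'j' x 2
  'b' x 3
RLE = "b3g3c4g2j2b3"


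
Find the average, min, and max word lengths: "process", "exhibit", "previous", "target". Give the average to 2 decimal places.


Lengths: "process"=7, "exhibit"=7, "previous"=8, "target"=6
Sum = 28, Count = 4
Average = 28/4 = 7.00
= avg=7.00, min=6, max=8


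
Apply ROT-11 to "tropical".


Word: "tropical"
Shift: 11
Each letter → (letter + shift) mod 26:
  't' (19) + 11 = 4 → 'e'
  'r' (17) + 11 = 2 → 'c'
  'o' (14) + 11 = 25 → 'z'
  'p' (15) + 11 = 0 → 'a'
  'i' (8) + 11 = 19 → 't'
  'c' (2) + 11 = 13 → 'n'
  'a' (0) + 11 = 11 → 'l'
  'l' (11) + 11 = 22 → 'w'
Result = "eczatnlw"


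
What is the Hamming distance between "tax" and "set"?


Comparing character by character (same length = 3):
  Pos 0: 't' vs 's' !=
  Pos 1: 'a' vs 'e' !=
  Pos 2: 'x' vs 't' !=
Hamming distance = 3


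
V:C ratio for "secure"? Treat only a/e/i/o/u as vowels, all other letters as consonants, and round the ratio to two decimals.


Word: "secure"
Vowels (a,e,i,o,u): 3
Consonants: 3
Ratio = 3/3
= 1.00


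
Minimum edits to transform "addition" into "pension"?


Word 1: "addition" (length 8)
Word 2: "pension" (length 7)
One optimal edit sequence (insert/delete/substitute each cost 1):
  1. delete 'a'  (+1)
  2. substitute 'd' -> 'p'  (+1)
  3. substitute 'd' -> 'e'  (+1)
  4. substitute 'i' -> 'n'  (+1)
  5. substitute 't' -> 's'  (+1)
  6. keep 'i'
  7. keep 'o'
  8. keep 'n'
Total edit operations: 5
Edit distance = 5


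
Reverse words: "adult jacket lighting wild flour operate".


Original: "adult jacket lighting wild flour operate"
Words (1..n): adult | jacket | lighting | wild | flour | operate
Reversed (n..1): operate | flour | wild | lighting | jacket | adult
Result = "operate flour wild lighting jacket adult"


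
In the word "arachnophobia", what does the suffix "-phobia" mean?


Suffix: -phobia
As in: arachnophobia -> arachno- + -phobia
Meaning = fear of


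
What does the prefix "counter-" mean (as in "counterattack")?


Prefix: counter-
Example: counterattack (counter- + attack)
Meaning = against / opposite


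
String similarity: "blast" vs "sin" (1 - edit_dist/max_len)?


Word 1: "blast" (length 5)
Word 2: "sin" (length 3)
One optimal edit sequence:
  1. delete 'b'  (+1)
  2. delete 'l'  (+1)
  3. substitute 'a' -> 's'  (+1)
  4. substitute 's' -> 'i'  (+1)
  5. substitute 't' -> 'n'  (+1)
Edit distance = 5
Max length = max(5, 3) = 5
Similarity = 1 - 5/5
= 0.0000
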